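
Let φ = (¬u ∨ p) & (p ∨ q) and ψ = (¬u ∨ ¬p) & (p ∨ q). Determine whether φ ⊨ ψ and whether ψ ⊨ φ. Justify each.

(⟹) This fails. Under q = F, u = T, p = T, the left side is true but the right side is false.

(⟸) This fails. Under q = T, u = T, p = F, the left side is false but the right side is true.

Neither direction holds.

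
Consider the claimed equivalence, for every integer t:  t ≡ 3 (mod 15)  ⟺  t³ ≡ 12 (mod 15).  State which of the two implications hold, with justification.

Both directions hold.

[⇒] Suppose t ≡ 3 (mod 15). Write t = 15j + 3. Then (15j + 3)³ = 3375j³ + 2025j² + 405j + 27 = 15(225j³ + 135j² + 27j + 1) + 12, so t³ ≡ 12 (mod 15).

[⇐] Conversely, suppose t³ ≡ 12 (mod 15). The only residue r in {0, …, 14} with r³ ≡ 12 (mod 15) is r = 3, so t ≡ 3 (mod 15).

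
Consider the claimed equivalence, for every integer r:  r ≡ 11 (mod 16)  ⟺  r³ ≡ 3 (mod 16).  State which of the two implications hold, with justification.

(⇐) Suppose r³ ≡ 3 (mod 16). The only residue r in {0, …, 15} with r³ ≡ 3 (mod 16) is r = 11, so r ≡ 11 (mod 16).

(⇒) Suppose r ≡ 11 (mod 16). Write r = 16j + 11. Then (16j + 11)³ = 4096j³ + 8448j² + 5808j + 1331 = 16(256j³ + 528j² + 363j + 83) + 3, so r³ ≡ 3 (mod 16).

The biconditional holds.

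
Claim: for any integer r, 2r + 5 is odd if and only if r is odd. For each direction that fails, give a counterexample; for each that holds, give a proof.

The forward direction fails; the converse holds.

(⇒) This fails: take r = 2. Then 2r + 5 = 9, which is odd, yet r = 2 is even, not odd.

(⇐) Suppose r is odd. Since 2 is even, 2r is even for every r, so 2r + 5 has the same parity as 5, which is odd. Hence 2r + 5 is odd.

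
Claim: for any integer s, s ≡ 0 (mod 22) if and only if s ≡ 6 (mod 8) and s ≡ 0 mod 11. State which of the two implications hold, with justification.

Only the reverse direction holds.

[⇒] This fails: s = 0 gives 0 ≡ 0 (mod 22) but 0 ≡ 0 (mod 8), so the conjunction on the right does not hold.

[⇐] Conversely, if s ≡ 6 (mod 8) and s ≡ 0 (mod 11), then by the Chinese remainder theorem s ≡ 22 (mod 88). Since 22 ≡ 0 (mod 22) and 22 ∣ 88, we get s ≡ 0 (mod 22).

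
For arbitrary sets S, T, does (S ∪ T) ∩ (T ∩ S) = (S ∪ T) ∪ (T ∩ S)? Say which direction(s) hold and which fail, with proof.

(⊆) Let x ∈ (S ∪ T) ∩ (T ∩ S). Then x ∈ S ∩ T, from which x ∈ (S ∪ T) ∪ (T ∩ S).

(⊇) This inclusion fails. Take S = {1}, T = ∅; then 1 ∈ (S ∪ T) ∪ (T ∩ S) but 1 ∉ (S ∪ T) ∩ (T ∩ S).

Only the forward inclusion holds.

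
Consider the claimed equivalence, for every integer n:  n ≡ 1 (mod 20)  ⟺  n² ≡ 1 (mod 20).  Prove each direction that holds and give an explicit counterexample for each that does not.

[⇒] Suppose n ≡ 1 (mod 20). Write n = 20j + 1. Then (20j + 1)² = 400j² + 40j + 1 = 20(20j² + 2j) + 1, so n² ≡ 1 (mod 20).

[⇐] This fails: take n = 9. Then 9² = 81 ≡ 1 (mod 20), yet 9 ≡ 9 (mod 20), not 1.

Only the forward direction holds.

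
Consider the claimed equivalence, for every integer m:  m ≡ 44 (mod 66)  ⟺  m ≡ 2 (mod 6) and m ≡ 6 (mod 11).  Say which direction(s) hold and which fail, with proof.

(⇒) This fails: m = 44 gives 44 ≡ 44 (mod 66) but 44 ≡ 0 (mod 11), so the conjunction on the right does not hold.

(⇐) This fails: m = 50 satisfies both congruences on the right (50 ≡ 2 mod 6 and 50 ≡ 6 mod 11) yet 50 ≡ 50 (mod 66), not 44.

Neither implication holds.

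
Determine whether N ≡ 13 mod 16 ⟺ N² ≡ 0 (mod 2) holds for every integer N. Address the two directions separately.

(⟹) This fails: take N = 13. Then 13 ≡ 13 (mod 16), but 13² = 169 ≡ 1 (mod 2), not 0.

(⟸) This fails: take N = 0. Then 0² = 0 ≡ 0 (mod 2), yet 0 ≡ 0 (mod 16), not 13.

(⇒) fails and (⇐) fails.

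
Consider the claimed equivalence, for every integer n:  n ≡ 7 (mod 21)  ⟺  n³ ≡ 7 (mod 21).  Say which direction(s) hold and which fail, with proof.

(⇐) Suppose n³ ≡ 7 (mod 21). The only residue r in {0, …, 20} with r³ ≡ 7 (mod 21) is r = 7, so n ≡ 7 (mod 21).

(⇒) Suppose n ≡ 7 (mod 21). Write n = 21j + 7. Then (21j + 7)³ = 9261j³ + 9261j² + 3087j + 343 = 21(441j³ + 441j² + 147j + 16) + 7, so n³ ≡ 7 (mod 21).

Both directions hold; the statement is true.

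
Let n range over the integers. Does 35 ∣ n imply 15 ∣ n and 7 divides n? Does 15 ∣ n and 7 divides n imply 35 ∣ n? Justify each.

Only the converse holds.

(⇒) This fails: take n = 35. Certainly 35 ∣ 35, but 15 ∤ 35.

(⇐) Suppose 15 ∣ n and 7 ∣ n. Any common multiple of 15 and 7 is a multiple of their lcm; here gcd(15, 7) = 1, so lcm(15, 7) = 15·7 = 105, so 105 ∣ n. Since 35 ∣ 105, it follows that 35 ∣ n.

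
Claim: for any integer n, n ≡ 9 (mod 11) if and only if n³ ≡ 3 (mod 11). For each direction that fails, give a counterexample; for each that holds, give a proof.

Both directions hold.

(→) Suppose n ≡ 9 (mod 11). Write n = 11j + 9. Then (11j + 9)³ = 1331j³ + 3267j² + 2673j + 729 = 11(121j³ + 297j² + 243j + 66) + 3, so n³ ≡ 3 (mod 11).

(←) For the converse, argue contrapositively. If n ≢ 9 (mod 11), then n is congruent to one of 0, 1, 2, 3, 4, 5, 6, 7, 8, 10 modulo 11, and these give n³ ≡ 0, 1, 8, 5, 9, 4, 7, 2, 6, 10 respectively — never 3.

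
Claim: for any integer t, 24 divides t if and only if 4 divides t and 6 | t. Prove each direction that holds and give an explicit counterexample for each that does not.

Only the forward implication holds.

(⟹) If 24 ∣ t, write t = 24q. Since 24 = 6·4, t = 4·(6q), so 4 ∣ t; and since 24 = 4·6, t = 6·(4q), so 6 ∣ t.

(⟸) This fails: take t = 12. Both 4 ∣ 12 and 6 ∣ 12, yet 12 is not a multiple of 24 (since 12 = 0·24 + 12), so 24 ∤ 12.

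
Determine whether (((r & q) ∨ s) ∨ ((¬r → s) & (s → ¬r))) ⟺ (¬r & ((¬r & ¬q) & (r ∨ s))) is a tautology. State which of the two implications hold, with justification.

(⇒) This fails. Under s = F, r = T, q = F, the left side is true but the right side is false.

(⇐) Assume the antecedent. If s is true, the consequent reduces to true regardless of the other variables. If s is false, the antecedent cannot hold. Either way the consequent holds.

The forward direction fails; the converse holds.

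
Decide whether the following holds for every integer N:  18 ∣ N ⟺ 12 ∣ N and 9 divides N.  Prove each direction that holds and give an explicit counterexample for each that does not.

(→) This fails: take N = 18. Certainly 18 ∣ 18, but 12 ∤ 18.

(←) Suppose 12 ∣ N and 9 ∣ N. Any common multiple of 12 and 9 is a multiple of their lcm; here lcm(12, 9) = 12·9/gcd(12, 9) = 108/3 = 36, so 36 ∣ N. Since 18 ∣ 36, it follows that 18 ∣ N.

Only the reverse direction holds.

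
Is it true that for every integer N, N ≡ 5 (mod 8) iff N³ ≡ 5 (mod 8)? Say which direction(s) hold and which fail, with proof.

(⟹) Suppose N ≡ 5 (mod 8). Write N = 8j + 5. Then (8j + 5)³ = 512j³ + 960j² + 600j + 125 = 8(64j³ + 120j² + 75j + 15) + 5, so N³ ≡ 5 (mod 8).

(⟸) For the converse, argue contrapositively. If N ≢ 5 (mod 8), then N is congruent to one of 0, 1, 2, 3, 4, 6, 7 modulo 8, and these give N³ ≡ 0, 1, 0, 3, 0, 0, 7 respectively — never 5.

The biconditional holds.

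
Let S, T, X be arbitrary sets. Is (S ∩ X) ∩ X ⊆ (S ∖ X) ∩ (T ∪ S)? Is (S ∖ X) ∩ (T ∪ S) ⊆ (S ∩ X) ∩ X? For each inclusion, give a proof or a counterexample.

Both inclusions fail.

(⟹) This inclusion fails. Take S = {1}, T = ∅, X = {1}; then 1 ∈ (S ∩ X) ∩ X but 1 ∉ (S ∖ X) ∩ (T ∪ S).

(⟸) This inclusion fails. Take S = {1}, T = ∅, X = ∅; then 1 ∈ (S ∖ X) ∩ (T ∪ S) but 1 ∉ (S ∩ X) ∩ X.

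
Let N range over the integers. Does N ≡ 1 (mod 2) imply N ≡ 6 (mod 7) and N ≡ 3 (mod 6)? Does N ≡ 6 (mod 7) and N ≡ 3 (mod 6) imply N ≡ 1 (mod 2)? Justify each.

The forward direction fails; the converse holds.

(⇐) If N ≡ 6 (mod 7) and N ≡ 3 (mod 6), then by the Chinese remainder theorem N ≡ 27 (mod 42). Since 27 ≡ 1 (mod 2) and 2 ∣ 42, we get N ≡ 1 (mod 2).

(⇒) This fails: N = 1 gives 1 ≡ 1 (mod 2) but 1 ≡ 1 (mod 7), so the conjunction on the right does not hold.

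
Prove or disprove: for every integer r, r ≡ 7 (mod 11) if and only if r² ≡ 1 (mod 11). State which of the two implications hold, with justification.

Forward direction. This fails: take r = 7. Then 7 ≡ 7 (mod 11), but 7² = 49 ≡ 5 (mod 11), not 1.

Converse. This fails: take r = 1. Then 1² = 1 ≡ 1 (mod 11), yet 1 ≡ 1 (mod 11), not 7.

Both directions fail.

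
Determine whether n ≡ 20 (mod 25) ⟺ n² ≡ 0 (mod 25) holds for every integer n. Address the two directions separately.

(⇒) Suppose n ≡ 20 (mod 25). Write n = 25j + 20. Then (25j + 20)² = 625j² + 1000j + 400 = 25(25j² + 40j + 16) + 0, so n² ≡ 0 (mod 25).

(⇐) This fails: take n = 0. Then 0² = 0 ≡ 0 (mod 25), yet 0 ≡ 0 (mod 25), not 20.

Not equivalent: only (⇒) holds.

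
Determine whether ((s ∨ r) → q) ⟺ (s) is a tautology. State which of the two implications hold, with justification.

(⟹) This fails. Under r = F, s = F, q = F, the left side is true but the right side is false.

(⟸) This fails. Under r = F, s = T, q = F, the left side is false but the right side is true.

Neither direction holds.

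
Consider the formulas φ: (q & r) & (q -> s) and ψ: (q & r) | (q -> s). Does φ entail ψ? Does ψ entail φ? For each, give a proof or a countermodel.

(⇒) holds; (⇐) fails.

(⟸) This fails. Under r = F, q = F, s = F, the left side is false but the right side is true.

(⟹) Assume the antecedent. If r is true, (q & r) | (q -> s) reduces to true regardless of the other variables. If r is false, the antecedent cannot hold. Either way (q & r) | (q -> s) holds.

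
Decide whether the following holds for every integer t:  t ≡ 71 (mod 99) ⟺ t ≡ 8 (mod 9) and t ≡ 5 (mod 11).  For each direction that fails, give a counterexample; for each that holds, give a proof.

Both directions hold.

(→) Suppose t ≡ 71 (mod 99); write t = 99j + 71. Since 9 ∣ 99, reducing mod 9 gives t ≡ 71 ≡ 8 (mod 9); since 11 ∣ 99, reducing mod 11 gives t ≡ 71 ≡ 5 (mod 11).

(←) Conversely, if t ≡ 8 (mod 9) and t ≡ 5 (mod 11), then by the Chinese remainder theorem t ≡ 71 (mod 99). This is exactly t ≡ 71 (mod 99).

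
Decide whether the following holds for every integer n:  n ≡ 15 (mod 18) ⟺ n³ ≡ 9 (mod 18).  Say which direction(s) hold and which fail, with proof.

(⇒) holds; (⇐) fails.

(⇒) Suppose n ≡ 15 (mod 18). Write n = 18j + 15. Then (18j + 15)³ = 5832j³ + 14580j² + 12150j + 3375 = 18(324j³ + 810j² + 675j + 187) + 9, so n³ ≡ 9 (mod 18).

(⇐) This fails: take n = 3. Then 3³ = 27 ≡ 9 (mod 18), yet 3 ≡ 3 (mod 18), not 15.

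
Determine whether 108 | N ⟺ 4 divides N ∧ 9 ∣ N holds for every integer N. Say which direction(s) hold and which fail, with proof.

(⇒) holds; (⇐) fails.

(→) If 108 ∣ N, write N = 108q. Since 108 = 27·4, N = 4·(27q), so 4 ∣ N; and since 108 = 12·9, N = 9·(12q), so 9 ∣ N.

(←) This fails: take N = 36. Both 4 ∣ 36 and 9 ∣ 36, yet 36 is not a multiple of 108 (since 36 = 0·108 + 36), so 108 ∤ 36.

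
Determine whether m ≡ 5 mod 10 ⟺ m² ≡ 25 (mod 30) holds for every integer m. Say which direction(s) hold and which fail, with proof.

(⇒) This fails: take m = 15. Then 15 ≡ 5 (mod 10), but 15² = 225 ≡ 15 (mod 30), not 25.

(⇐) Conversely, the residues r modulo 30 with r² ≡ 25 (mod 30) are exactly {5, 25}, and each is ≡ 5 (mod 10).

The forward direction fails; the converse holds.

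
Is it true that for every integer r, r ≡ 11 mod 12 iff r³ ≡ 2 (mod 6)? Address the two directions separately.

Forward direction. This fails: take r = 11. Then 11 ≡ 11 (mod 12), but 11³ = 1331 ≡ 5 (mod 6), not 2.

Converse. This fails: take r = 2. Then 2³ = 8 ≡ 2 (mod 6), yet 2 ≡ 2 (mod 12), not 11.

Neither implication holds.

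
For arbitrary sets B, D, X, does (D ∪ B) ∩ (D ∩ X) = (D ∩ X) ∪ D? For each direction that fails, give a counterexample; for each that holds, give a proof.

The sets are not equal: only the forward inclusion holds.

Reverse inclusion. This inclusion fails. Take B = ∅, D = {1}, X = ∅; then 1 ∈ (D ∩ X) ∪ D but 1 ∉ (D ∪ B) ∩ (D ∩ X).

Forward inclusion. Let x ∈ (D ∪ B) ∩ (D ∩ X). Then either x ∈ D ∩ X and x ∉ B; or x ∈ B ∩ D ∩ X. In each case x ∈ (D ∩ X) ∪ D, so (D ∪ B) ∩ (D ∩ X) ⊆ (D ∩ X) ∪ D.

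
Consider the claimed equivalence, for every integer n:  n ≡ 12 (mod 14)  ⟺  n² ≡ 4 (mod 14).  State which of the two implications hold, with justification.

Only the forward direction holds.

Forward direction. Suppose n ≡ 12 (mod 14). Write n = 14j + 12. Then (14j + 12)² = 196j² + 336j + 144 = 14(14j² + 24j + 10) + 4, so n² ≡ 4 (mod 14).

Converse. This fails: take n = 2. Then 2² = 4 ≡ 4 (mod 14), yet 2 ≡ 2 (mod 14), not 12.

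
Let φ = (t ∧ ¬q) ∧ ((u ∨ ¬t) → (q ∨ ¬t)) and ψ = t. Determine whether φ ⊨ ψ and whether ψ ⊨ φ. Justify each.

[⇒] Assume the antecedent. If u is true, the antecedent cannot hold. If u is false, the antecedent forces (u = F, q = F, t = T), and t holds there. Either way t holds.

[⇐] This fails. Under u = T, q = F, t = T, the left side is false but the right side is true.

Only the forward direction holds.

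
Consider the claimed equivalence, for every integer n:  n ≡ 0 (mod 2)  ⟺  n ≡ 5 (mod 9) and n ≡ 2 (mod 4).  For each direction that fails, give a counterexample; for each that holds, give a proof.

(→) This fails: n = 0 gives 0 ≡ 0 (mod 2) but 0 ≡ 0 (mod 9), so the conjunction on the right does not hold.

(←) Conversely, if n ≡ 5 (mod 9) and n ≡ 2 (mod 4), then by the Chinese remainder theorem n ≡ 14 (mod 36). Since 14 ≡ 0 (mod 2) and 2 ∣ 36, we get n ≡ 0 (mod 2).

Not equivalent: only (⇐) holds.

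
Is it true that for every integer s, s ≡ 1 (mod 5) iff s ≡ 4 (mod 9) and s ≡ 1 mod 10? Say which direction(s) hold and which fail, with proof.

(→) This fails: s = 1 gives 1 ≡ 1 (mod 5) but 1 ≡ 1 (mod 9), so the conjunction on the right does not hold.

(←) Conversely, if s ≡ 4 (mod 9) and s ≡ 1 (mod 10), then by the Chinese remainder theorem s ≡ 31 (mod 90). Since 31 ≡ 1 (mod 5) and 5 ∣ 90, we get s ≡ 1 (mod 5).

(⇒) fails; (⇐) holds.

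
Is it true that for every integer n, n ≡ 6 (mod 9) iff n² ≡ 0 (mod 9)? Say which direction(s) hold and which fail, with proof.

Converse. This fails: take n = 0. Then 0² = 0 ≡ 0 (mod 9), yet 0 ≡ 0 (mod 9), not 6.

Forward direction. Suppose n ≡ 6 (mod 9). Write n = 9j + 6. Then (9j + 6)² = 81j² + 108j + 36 = 9(9j² + 12j + 4) + 0, so n² ≡ 0 (mod 9).

(⇒) holds; (⇐) fails.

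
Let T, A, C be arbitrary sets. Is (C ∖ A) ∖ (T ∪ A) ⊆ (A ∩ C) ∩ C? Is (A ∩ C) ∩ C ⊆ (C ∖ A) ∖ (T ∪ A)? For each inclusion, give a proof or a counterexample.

Neither inclusion holds.

Forward inclusion. This inclusion fails. Take T = ∅, A = ∅, C = {1}; then 1 ∈ (C ∖ A) ∖ (T ∪ A) but 1 ∉ (A ∩ C) ∩ C.

Reverse inclusion. This inclusion fails. Take T = ∅, A = {1}, C = {1}; then 1 ∈ (A ∩ C) ∩ C but 1 ∉ (C ∖ A) ∖ (T ∪ A).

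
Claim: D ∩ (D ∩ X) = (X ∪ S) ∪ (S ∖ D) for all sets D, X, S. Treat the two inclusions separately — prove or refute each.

Only the forward inclusion holds.

(⟹) Let x ∈ D ∩ (D ∩ X). Then either x ∈ D ∩ X and x ∉ S; or x ∈ D ∩ X ∩ S. In each case x ∈ (X ∪ S) ∪ (S ∖ D), so D ∩ (D ∩ X) ⊆ (X ∪ S) ∪ (S ∖ D).

(⟸) This inclusion fails. Take D = ∅, X = {1}, S = ∅; then 1 ∈ (X ∪ S) ∪ (S ∖ D) but 1 ∉ D ∩ (D ∩ X).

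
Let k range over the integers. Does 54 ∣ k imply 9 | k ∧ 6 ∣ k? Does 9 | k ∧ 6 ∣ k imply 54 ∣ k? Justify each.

[⇒] If 54 ∣ k, write k = 54q. Since 54 = 6·9, k = 9·(6q), so 9 ∣ k; and since 54 = 9·6, k = 6·(9q), so 6 ∣ k.

[⇐] This fails: take k = 18. Both 9 ∣ 18 and 6 ∣ 18, yet 18 is not a multiple of 54 (since 18 = 0·54 + 18), so 54 ∤ 18.

Not equivalent: only (⇒) holds.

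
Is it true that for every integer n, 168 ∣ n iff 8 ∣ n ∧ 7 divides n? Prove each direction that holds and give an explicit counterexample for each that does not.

Only the forward implication holds.

Forward direction. If 168 ∣ n, write n = 168q. Since 168 = 21·8, n = 8·(21q), so 8 ∣ n; and since 168 = 24·7, n = 7·(24q), so 7 ∣ n.

Converse. This fails: take n = 56. Both 8 ∣ 56 and 7 ∣ 56, yet 56 is not a multiple of 168 (since 56 = 0·168 + 56), so 168 ∤ 56.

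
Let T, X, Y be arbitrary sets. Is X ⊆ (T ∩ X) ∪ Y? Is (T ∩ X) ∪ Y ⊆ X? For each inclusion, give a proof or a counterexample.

(⟹) This inclusion fails. Take T = ∅, X = {1}, Y = ∅; then 1 ∈ X but 1 ∉ (T ∩ X) ∪ Y.

(⟸) This inclusion fails. Take T = ∅, X = ∅, Y = {1}; then 1 ∈ (T ∩ X) ∪ Y but 1 ∉ X.

Neither inclusion holds.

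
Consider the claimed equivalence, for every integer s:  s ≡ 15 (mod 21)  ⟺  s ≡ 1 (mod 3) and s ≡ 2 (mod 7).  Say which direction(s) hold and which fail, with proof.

(⟹) This fails: s = 15 gives 15 ≡ 15 (mod 21) but 15 ≡ 0 (mod 3), so the conjunction on the right does not hold.

(⟸) This fails: s = 16 satisfies both congruences on the right (16 ≡ 1 mod 3 and 16 ≡ 2 mod 7) yet 16 ≡ 16 (mod 21), not 15.

(⇒) fails and (⇐) fails.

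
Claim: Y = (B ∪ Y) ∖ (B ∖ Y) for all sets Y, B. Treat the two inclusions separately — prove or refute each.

Forward inclusion. Let x ∈ Y. Then either x ∈ Y and x ∉ B; or x ∈ Y ∩ B. In each case x ∈ (B ∪ Y) ∖ (B ∖ Y), so Y ⊆ (B ∪ Y) ∖ (B ∖ Y).

Reverse inclusion. Let x ∈ (B ∪ Y) ∖ (B ∖ Y). Then either x ∈ Y and x ∉ B; or x ∈ Y ∩ B. In each case x ∈ Y, so (B ∪ Y) ∖ (B ∖ Y) ⊆ Y.

Both inclusions hold.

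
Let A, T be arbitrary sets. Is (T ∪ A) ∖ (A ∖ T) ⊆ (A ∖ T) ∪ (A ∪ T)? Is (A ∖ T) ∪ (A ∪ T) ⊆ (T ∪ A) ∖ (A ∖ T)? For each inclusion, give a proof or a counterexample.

(⊇) This inclusion fails. Take A = {1}, T = ∅; then 1 ∈ (A ∖ T) ∪ (A ∪ T) but 1 ∉ (T ∪ A) ∖ (A ∖ T).

(⊆) Let x ∈ (T ∪ A) ∖ (A ∖ T). Then either x ∈ T and x ∉ A; or x ∈ A ∩ T. In each case x ∈ (A ∖ T) ∪ (A ∪ T), so (T ∪ A) ∖ (A ∖ T) ⊆ (A ∖ T) ∪ (A ∪ T).

The sets are not equal: only the forward inclusion holds.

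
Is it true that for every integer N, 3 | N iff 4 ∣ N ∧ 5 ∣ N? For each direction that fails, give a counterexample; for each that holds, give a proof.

Both directions fail.

Forward direction. This fails: take N = 3. Certainly 3 ∣ 3, but 4 ∤ 3.

Converse. This fails: take N = 20. Both 4 ∣ 20 and 5 ∣ 20, yet 20 is not a multiple of 3 (since 20 = 6·3 + 2), so 3 ∤ 20.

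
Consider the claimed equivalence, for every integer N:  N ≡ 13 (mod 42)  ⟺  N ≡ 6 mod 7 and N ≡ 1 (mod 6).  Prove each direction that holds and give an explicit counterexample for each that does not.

(⟹) Suppose N ≡ 13 (mod 42); write N = 42j + 13. Since 7 ∣ 42, reducing mod 7 gives N ≡ 13 ≡ 6 (mod 7); since 6 ∣ 42, reducing mod 6 gives N ≡ 13 ≡ 1 (mod 6).

(⟸) Conversely, if N ≡ 6 (mod 7) and N ≡ 1 (mod 6), then by the Chinese remainder theorem N ≡ 13 (mod 42). This is exactly N ≡ 13 (mod 42).

Both directions hold.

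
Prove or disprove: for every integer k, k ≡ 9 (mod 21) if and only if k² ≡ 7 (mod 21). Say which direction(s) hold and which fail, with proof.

[⇒] This fails: take k = 9. Then 9 ≡ 9 (mod 21), but 9² = 81 ≡ 18 (mod 21), not 7.

[⇐] This fails: take k = 7. Then 7² = 49 ≡ 7 (mod 21), yet 7 ≡ 7 (mod 21), not 9.

Neither implication holds.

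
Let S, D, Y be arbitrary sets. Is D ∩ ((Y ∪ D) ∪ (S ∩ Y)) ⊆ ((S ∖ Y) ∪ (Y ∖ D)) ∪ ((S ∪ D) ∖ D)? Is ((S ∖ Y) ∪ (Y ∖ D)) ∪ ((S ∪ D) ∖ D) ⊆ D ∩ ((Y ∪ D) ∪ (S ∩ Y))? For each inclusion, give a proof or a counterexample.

(⊆) This inclusion fails. Take S = ∅, D = {1}, Y = ∅; then 1 ∈ D ∩ ((Y ∪ D) ∪ (S ∩ Y)) but 1 ∉ ((S ∖ Y) ∪ (Y ∖ D)) ∪ ((S ∪ D) ∖ D).

(⊇) This inclusion fails. Take S = {1}, D = ∅, Y = ∅; then 1 ∈ ((S ∖ Y) ∪ (Y ∖ D)) ∪ ((S ∪ D) ∖ D) but 1 ∉ D ∩ ((Y ∪ D) ∪ (S ∩ Y)).

Both inclusions fail.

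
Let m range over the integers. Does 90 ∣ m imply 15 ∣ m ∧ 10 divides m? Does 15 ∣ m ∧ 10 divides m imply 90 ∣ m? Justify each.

(→) If 90 ∣ m, write m = 90q. Since 90 = 6·15, m = 15·(6q), so 15 ∣ m; and since 90 = 9·10, m = 10·(9q), so 10 ∣ m.

(←) This fails: take m = 30. Both 15 ∣ 30 and 10 ∣ 30, yet 30 is not a multiple of 90 (since 30 = 0·90 + 30), so 90 ∤ 30.

(⇒) holds; (⇐) fails.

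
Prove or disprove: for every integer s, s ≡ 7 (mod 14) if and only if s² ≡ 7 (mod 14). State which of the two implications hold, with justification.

The biconditional holds.

Forward direction. Suppose s ≡ 7 (mod 14). Write s = 14j + 7. Then (14j + 7)² = 196j² + 196j + 49 = 14(14j² + 14j + 3) + 7, so s² ≡ 7 (mod 14).

Converse. Suppose s² ≡ 7 (mod 14). The only residue r in {0, …, 13} with r² ≡ 7 (mod 14) is r = 7, so s ≡ 7 (mod 14).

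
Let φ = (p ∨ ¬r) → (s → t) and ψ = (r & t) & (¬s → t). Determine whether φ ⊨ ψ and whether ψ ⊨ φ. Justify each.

(→) This fails. Under s = F, r = F, t = F, p = F, the left side is true but the right side is false.

(←) Assume the antecedent. If s is true, the antecedent forces (s = T, r = T, t = T, p = F) or (s = T, r = T, t = T, p = T), and (p ∨ ¬r) → (s → t) holds there. If s is false, (p ∨ ¬r) → (s → t) reduces to true regardless of the other variables. Either way (p ∨ ¬r) → (s → t) holds.

The forward direction fails; the converse holds.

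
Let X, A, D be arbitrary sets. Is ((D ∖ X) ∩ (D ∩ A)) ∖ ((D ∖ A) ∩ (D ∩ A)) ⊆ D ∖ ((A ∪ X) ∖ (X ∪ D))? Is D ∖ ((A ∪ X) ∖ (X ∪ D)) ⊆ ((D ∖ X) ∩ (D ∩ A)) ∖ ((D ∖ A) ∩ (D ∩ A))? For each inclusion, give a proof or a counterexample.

(⊆) holds; (⊇) fails.

Forward inclusion. Let x ∈ ((D ∖ X) ∩ (D ∩ A)) ∖ ((D ∖ A) ∩ (D ∩ A)). Then x ∈ A ∩ D and x ∉ X, from which x ∈ D ∖ ((A ∪ X) ∖ (X ∪ D)).

Reverse inclusion. This inclusion fails. Take X = ∅, A = ∅, D = {1}; then 1 ∈ D ∖ ((A ∪ X) ∖ (X ∪ D)) but 1 ∉ ((D ∖ X) ∩ (D ∩ A)) ∖ ((D ∖ A) ∩ (D ∩ A)).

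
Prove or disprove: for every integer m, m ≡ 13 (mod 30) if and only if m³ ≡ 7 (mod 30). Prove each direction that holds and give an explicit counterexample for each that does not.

Both implications hold.

Forward direction. Suppose m ≡ 13 (mod 30). Write m = 30j + 13. Then (30j + 13)³ = 27000j³ + 35100j² + 15210j + 2197 = 30(900j³ + 1170j² + 507j + 73) + 7, so m³ ≡ 7 (mod 30).

Converse. Suppose m³ ≡ 7 (mod 30). The only residue r in {0, …, 29} with r³ ≡ 7 (mod 30) is r = 13, so m ≡ 13 (mod 30).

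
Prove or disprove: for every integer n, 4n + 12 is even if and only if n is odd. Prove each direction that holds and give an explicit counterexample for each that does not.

Only the converse holds.

(⇒) This fails: take n = 4. Then 4n + 12 = 28, which is even, yet n = 4 is even, not odd.

(⇐) Suppose n is odd. Since 4 is even, 4n is even for every n, so 4n + 12 has the same parity as 12, which is even. Hence 4n + 12 is even.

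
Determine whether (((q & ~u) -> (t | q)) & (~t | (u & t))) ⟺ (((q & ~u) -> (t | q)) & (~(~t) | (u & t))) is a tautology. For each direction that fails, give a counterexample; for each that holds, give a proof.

(⇒) This fails. Under u = F, t = F, q = F, the left side is true but the right side is false.

(⇐) This fails. Under u = F, t = T, q = F, the left side is false but the right side is true.

Neither implication holds.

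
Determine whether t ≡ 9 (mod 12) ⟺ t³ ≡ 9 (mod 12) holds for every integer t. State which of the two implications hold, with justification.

Both directions hold.

[⇐] Suppose t³ ≡ 9 (mod 12). The only residue r in {0, …, 11} with r³ ≡ 9 (mod 12) is r = 9, so t ≡ 9 (mod 12).

[⇒] Suppose t ≡ 9 (mod 12). Write t = 12j + 9. Then (12j + 9)³ = 1728j³ + 3888j² + 2916j + 729 = 12(144j³ + 324j² + 243j + 60) + 9, so t³ ≡ 9 (mod 12).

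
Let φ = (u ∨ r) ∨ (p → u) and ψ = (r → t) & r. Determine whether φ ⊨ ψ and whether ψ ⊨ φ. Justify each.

The forward direction fails; the converse holds.

[⇒] This fails. Under u = F, r = F, p = F, t = F, the left side is true but the right side is false.

[⇐] Assume the antecedent. If u is true, (u ∨ r) ∨ (p → u) reduces to true regardless of the other variables. If u is false, the antecedent forces (u = F, r = T, p = F, t = T) or (u = F, r = T, p = T, t = T), and (u ∨ r) ∨ (p → u) holds there. Either way (u ∨ r) ∨ (p → u) holds.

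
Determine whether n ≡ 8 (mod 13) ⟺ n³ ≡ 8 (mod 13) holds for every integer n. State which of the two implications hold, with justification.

Neither direction holds.

(→) This fails: take n = 8. Then 8 ≡ 8 (mod 13), but 8³ = 512 ≡ 5 (mod 13), not 8.

(←) This fails: take n = 2. Then 2³ = 8 ≡ 8 (mod 13), yet 2 ≡ 2 (mod 13), not 8.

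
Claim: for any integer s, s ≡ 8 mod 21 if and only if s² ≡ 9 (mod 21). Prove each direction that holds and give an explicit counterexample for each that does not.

Both directions fail.

Forward direction. This fails: take s = 8. Then 8 ≡ 8 (mod 21), but 8² = 64 ≡ 1 (mod 21), not 9.

Converse. This fails: take s = 3. Then 3² = 9 ≡ 9 (mod 21), yet 3 ≡ 3 (mod 21), not 8.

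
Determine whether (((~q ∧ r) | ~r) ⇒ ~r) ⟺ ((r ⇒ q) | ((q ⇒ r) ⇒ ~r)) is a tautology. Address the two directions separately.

The biconditional holds.

[⇒] Assume the antecedent. If r is true, the antecedent forces (r = T, q = T), and (r ⇒ q) | ((q ⇒ r) ⇒ ~r) holds there. If r is false, (r ⇒ q) | ((q ⇒ r) ⇒ ~r) reduces to true regardless of the other variables. Either way (r ⇒ q) | ((q ⇒ r) ⇒ ~r) holds.

[⇐] Assume the antecedent. If r is true, the antecedent forces (r = T, q = T), and ((~q ∧ r) | ~r) ⇒ ~r holds there. If r is false, ((~q ∧ r) | ~r) ⇒ ~r reduces to true regardless of the other variables. Either way ((~q ∧ r) | ~r) ⇒ ~r holds.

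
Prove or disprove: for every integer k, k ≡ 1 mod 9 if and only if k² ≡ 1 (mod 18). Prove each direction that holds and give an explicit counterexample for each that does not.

(→) This fails: take k = 10. Then 10 ≡ 1 (mod 9), but 10² = 100 ≡ 10 (mod 18), not 1.

(←) This fails: take k = 17. Then 17² = 289 ≡ 1 (mod 18), yet 17 ≡ 8 (mod 9), not 1.

Neither implication holds.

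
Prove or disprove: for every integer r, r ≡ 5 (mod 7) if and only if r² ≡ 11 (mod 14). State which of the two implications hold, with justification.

[⇒] This fails: take r = 12. Then 12 ≡ 5 (mod 7), but 12² = 144 ≡ 4 (mod 14), not 11.

[⇐] This fails: take r = 9. Then 9² = 81 ≡ 11 (mod 14), yet 9 ≡ 2 (mod 7), not 5.

(⇒) fails and (⇐) fails.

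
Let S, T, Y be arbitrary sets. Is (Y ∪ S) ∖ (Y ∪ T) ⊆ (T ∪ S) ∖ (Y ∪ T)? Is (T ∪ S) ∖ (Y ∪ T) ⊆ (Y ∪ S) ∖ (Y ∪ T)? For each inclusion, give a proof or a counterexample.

(⟸) Let x ∈ (T ∪ S) ∖ (Y ∪ T). Then x ∈ S and x ∉ T, Y, from which x ∈ (Y ∪ S) ∖ (Y ∪ T).

(⟹) Let x ∈ (Y ∪ S) ∖ (Y ∪ T). Then x ∈ S and x ∉ T, Y, from which x ∈ (T ∪ S) ∖ (Y ∪ T).

Both inclusions hold; the sets are equal.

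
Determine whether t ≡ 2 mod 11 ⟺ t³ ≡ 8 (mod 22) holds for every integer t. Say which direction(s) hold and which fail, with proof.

Not equivalent: only (⇐) holds.

[⇒] This fails: take t = 13. Then 13 ≡ 2 (mod 11), but 13³ = 2197 ≡ 19 (mod 22), not 8.

[⇐] Conversely, the residues r modulo 22 with r³ ≡ 8 (mod 22) are exactly {2}, and each is ≡ 2 (mod 11).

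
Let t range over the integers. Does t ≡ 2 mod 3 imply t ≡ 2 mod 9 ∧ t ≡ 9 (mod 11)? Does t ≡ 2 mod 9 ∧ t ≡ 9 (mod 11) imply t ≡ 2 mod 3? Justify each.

Only the converse holds.

(→) This fails: t = 2 gives 2 ≡ 2 (mod 3) but 2 ≡ 2 (mod 11), so the conjunction on the right does not hold.

(←) Conversely, if t ≡ 2 (mod 9) and t ≡ 9 (mod 11), then by the Chinese remainder theorem t ≡ 20 (mod 99). Since 20 ≡ 2 (mod 3) and 3 ∣ 99, we get t ≡ 2 (mod 3).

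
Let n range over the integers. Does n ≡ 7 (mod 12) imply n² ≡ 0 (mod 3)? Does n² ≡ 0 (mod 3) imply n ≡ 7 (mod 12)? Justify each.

[⇒] This fails: take n = 7. Then 7 ≡ 7 (mod 12), but 7² = 49 ≡ 1 (mod 3), not 0.

[⇐] This fails: take n = 0. Then 0² = 0 ≡ 0 (mod 3), yet 0 ≡ 0 (mod 12), not 7.

Both directions fail.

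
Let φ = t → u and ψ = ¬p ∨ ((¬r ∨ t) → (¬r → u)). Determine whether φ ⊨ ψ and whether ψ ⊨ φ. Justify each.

Forward direction. This fails. Under p = T, t = F, u = F, r = F, the left side is true but the right side is false.

Converse. This fails. Under p = F, t = T, u = F, r = F, the left side is false but the right side is true.

Both directions fail.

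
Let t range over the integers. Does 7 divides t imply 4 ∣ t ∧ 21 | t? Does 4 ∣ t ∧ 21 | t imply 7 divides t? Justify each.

The forward direction fails; the converse holds.

(⇒) This fails: take t = 7. Certainly 7 ∣ 7, but 4 ∤ 7.

(⇐) Suppose 4 ∣ t and 21 ∣ t. Any common multiple of 4 and 21 is a multiple of their lcm; here gcd(4, 21) = 1, so lcm(4, 21) = 4·21 = 84, so 84 ∣ t. Since 7 ∣ 84, it follows that 7 ∣ t.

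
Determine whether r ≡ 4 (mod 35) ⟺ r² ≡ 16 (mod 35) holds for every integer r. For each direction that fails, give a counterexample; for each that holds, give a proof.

Only the forward implication holds.

[⇒] Suppose r ≡ 4 (mod 35). Write r = 35j + 4. Then (35j + 4)² = 1225j² + 280j + 16 = 35(35j² + 8j) + 16, so r² ≡ 16 (mod 35).

[⇐] This fails: take r = 11. Then 11² = 121 ≡ 16 (mod 35), yet 11 ≡ 11 (mod 35), not 4.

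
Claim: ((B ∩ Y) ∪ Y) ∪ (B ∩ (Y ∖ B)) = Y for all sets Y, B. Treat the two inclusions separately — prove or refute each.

Both inclusions hold; the sets are equal.

(⊆) Let x ∈ ((B ∩ Y) ∪ Y) ∪ (B ∩ (Y ∖ B)). Then either x ∈ Y and x ∉ B; or x ∈ Y ∩ B. In each case x ∈ Y, so ((B ∩ Y) ∪ Y) ∪ (B ∩ (Y ∖ B)) ⊆ Y.

(⊇) Let x ∈ Y. Then either x ∈ Y and x ∉ B; or x ∈ Y ∩ B. In each case x ∈ ((B ∩ Y) ∪ Y) ∪ (B ∩ (Y ∖ B)), so Y ⊆ ((B ∩ Y) ∪ Y) ∪ (B ∩ (Y ∖ B)).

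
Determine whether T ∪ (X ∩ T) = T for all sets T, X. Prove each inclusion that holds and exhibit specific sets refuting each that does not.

Forward inclusion. Let x ∈ T ∪ (X ∩ T). Then either x ∈ T and x ∉ X; or x ∈ T ∩ X. In each case x ∈ T, so T ∪ (X ∩ T) ⊆ T.

Reverse inclusion. Let x ∈ T. Then either x ∈ T and x ∉ X; or x ∈ T ∩ X. In each case x ∈ T ∪ (X ∩ T), so T ⊆ T ∪ (X ∩ T).

Both inclusions hold; the sets are equal.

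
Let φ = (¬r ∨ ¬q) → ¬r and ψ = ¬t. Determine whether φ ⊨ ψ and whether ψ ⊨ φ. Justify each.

Both directions fail.

(→) This fails. Under t = T, q = F, r = F, the left side is true but the right side is false.

(←) This fails. Under t = F, q = F, r = T, the left side is false but the right side is true.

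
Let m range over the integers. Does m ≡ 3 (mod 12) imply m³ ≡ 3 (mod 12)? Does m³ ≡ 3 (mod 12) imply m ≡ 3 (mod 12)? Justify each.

[⇒] Suppose m ≡ 3 (mod 12). Write m = 12j + 3. Then (12j + 3)³ = 1728j³ + 1296j² + 324j + 27 = 12(144j³ + 108j² + 27j + 2) + 3, so m³ ≡ 3 (mod 12).

[⇐] For the converse, argue contrapositively. If m ≢ 3 (mod 12), then m is congruent to one of 0, 1, 2, 4, 5, 6, 7, 8, 9, 10, 11 modulo 12, and these give m³ ≡ 0, 1, 8, 4, 5, 0, 7, 8, 9, 4, 11 respectively — never 3.

Both implications hold.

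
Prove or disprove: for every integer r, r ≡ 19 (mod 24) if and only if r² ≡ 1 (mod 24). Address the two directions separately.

(⇐) This fails: take r = 1. Then 1² = 1 ≡ 1 (mod 24), yet 1 ≡ 1 (mod 24), not 19.

(⇒) Suppose r ≡ 19 (mod 24). Write r = 24j + 19. Then (24j + 19)² = 576j² + 912j + 361 = 24(24j² + 38j + 15) + 1, so r² ≡ 1 (mod 24).

(⇒) holds; (⇐) fails.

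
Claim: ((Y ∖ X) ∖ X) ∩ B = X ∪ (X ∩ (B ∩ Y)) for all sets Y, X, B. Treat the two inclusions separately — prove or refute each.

Forward inclusion. This inclusion fails. Take Y = {1}, X = ∅, B = {1}; then 1 ∈ ((Y ∖ X) ∖ X) ∩ B but 1 ∉ X ∪ (X ∩ (B ∩ Y)).

Reverse inclusion. This inclusion fails. Take Y = ∅, X = {1}, B = ∅; then 1 ∈ X ∪ (X ∩ (B ∩ Y)) but 1 ∉ ((Y ∖ X) ∖ X) ∩ B.

(⊆) fails and (⊇) fails.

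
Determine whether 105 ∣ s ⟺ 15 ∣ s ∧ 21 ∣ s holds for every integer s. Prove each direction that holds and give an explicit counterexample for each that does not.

Forward direction. If 105 ∣ s, write s = 105q. Since 105 = 7·15, s = 15·(7q), so 15 ∣ s; and since 105 = 5·21, s = 21·(5q), so 21 ∣ s.

Converse. Suppose 15 ∣ s and 21 ∣ s. Any common multiple of 15 and 21 is a multiple of their lcm; here lcm(15, 21) = 15·21/gcd(15, 21) = 315/3 = 105, so 105 ∣ s.

Both implications hold.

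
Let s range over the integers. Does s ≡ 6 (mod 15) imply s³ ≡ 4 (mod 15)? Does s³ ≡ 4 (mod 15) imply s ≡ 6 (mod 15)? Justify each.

(→) This fails: take s = 6. Then 6 ≡ 6 (mod 15), but 6³ = 216 ≡ 6 (mod 15), not 4.

(←) This fails: take s = 4. Then 4³ = 64 ≡ 4 (mod 15), yet 4 ≡ 4 (mod 15), not 6.

(⇒) fails and (⇐) fails.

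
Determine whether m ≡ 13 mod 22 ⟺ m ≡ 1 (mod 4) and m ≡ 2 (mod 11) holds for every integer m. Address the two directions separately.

The forward direction fails; the converse holds.

[⇐] If m ≡ 1 (mod 4) and m ≡ 2 (mod 11), then by the Chinese remainder theorem m ≡ 13 (mod 44). Since 13 ≡ 13 (mod 22) and 22 ∣ 44, we get m ≡ 13 (mod 22).

[⇒] This fails: m = 35 gives 35 ≡ 13 (mod 22) but 35 ≡ 3 (mod 4), so the conjunction on the right does not hold.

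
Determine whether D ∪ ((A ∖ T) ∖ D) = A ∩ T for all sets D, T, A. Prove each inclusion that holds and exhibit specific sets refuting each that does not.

(⊆) This inclusion fails. Take D = {1}, T = ∅, A = ∅; then 1 ∈ D ∪ ((A ∖ T) ∖ D) but 1 ∉ A ∩ T.

(⊇) This inclusion fails. Take D = ∅, T = {1}, A = {1}; then 1 ∈ A ∩ T but 1 ∉ D ∪ ((A ∖ T) ∖ D).

Neither inclusion holds.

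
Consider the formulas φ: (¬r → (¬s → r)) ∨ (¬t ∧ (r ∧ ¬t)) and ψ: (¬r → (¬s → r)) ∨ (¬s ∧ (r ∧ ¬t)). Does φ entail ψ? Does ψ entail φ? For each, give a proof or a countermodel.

[⇒] Assume the antecedent. If r is true, the consequent reduces to true regardless of the other variables. If r is false, the antecedent forces (t = F, r = F, s = T) or (t = T, r = F, s = T), and the consequent holds there. Either way the consequent holds.

[⇐] Assume the antecedent. If r is true, the consequent reduces to true regardless of the other variables. If r is false, the antecedent forces (t = F, r = F, s = T) or (t = T, r = F, s = T), and the consequent holds there. Either way the consequent holds.

Both directions hold.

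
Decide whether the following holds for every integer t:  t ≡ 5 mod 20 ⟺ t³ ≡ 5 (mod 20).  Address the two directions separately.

Both directions hold; the statement is true.

(⇒) Suppose t ≡ 5 mod 20. Write t = 20j + 5. Then (20j + 5)³ = 8000j³ + 6000j² + 1500j + 125 = 20(400j³ + 300j² + 75j + 6) + 5, so t³ ≡ 5 (mod 20).

(⇐) Conversely, suppose t³ ≡ 5 (mod 20). The only residue r in {0, …, 19} with r³ ≡ 5 (mod 20) is r = 5, so t ≡ 5 (mod 20).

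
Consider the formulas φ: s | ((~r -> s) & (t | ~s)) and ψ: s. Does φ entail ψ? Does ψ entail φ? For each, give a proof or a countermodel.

(⇒) fails; (⇐) holds.

Forward direction. This fails. Under t = F, r = T, s = F, the left side is true but the right side is false.

Converse. Assume the antecedent. If t is true, the antecedent forces (t = T, r = F, s = T) or (t = T, r = T, s = T), and s | ((~r -> s) & (t | ~s)) holds there. If t is false, the antecedent forces (t = F, r = F, s = T) or (t = F, r = T, s = T), and s | ((~r -> s) & (t | ~s)) holds there. Either way s | ((~r -> s) & (t | ~s)) holds.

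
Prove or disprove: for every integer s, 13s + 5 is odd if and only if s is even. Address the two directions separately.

(←) Suppose s is even; write s = 2j. Then 13s + 5 = 13·(2j) + 5 = 2·13j + 5, which is odd.

(→) Suppose 13s + 5 is odd. Since 13 is odd, 13s and s have the same parity, so 13s + 5 ≡ s + 5 (mod 2). As 5 is odd, 13s + 5 is odd exactly when s is even. Thus s is even.

Both directions hold; the statement is true.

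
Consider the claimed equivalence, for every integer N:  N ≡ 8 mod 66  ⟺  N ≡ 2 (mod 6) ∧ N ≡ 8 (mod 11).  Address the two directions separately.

Both implications hold.

(⟹) Suppose N ≡ 8 (mod 66); write N = 66j + 8. Since 6 ∣ 66, reducing mod 6 gives N ≡ 8 ≡ 2 (mod 6); since 11 ∣ 66, reducing mod 11 gives N ≡ 8 (mod 11).

(⟸) Conversely, if N ≡ 2 (mod 6) and N ≡ 8 (mod 11), then by the Chinese remainder theorem N ≡ 8 (mod 66). This is exactly N ≡ 8 (mod 66).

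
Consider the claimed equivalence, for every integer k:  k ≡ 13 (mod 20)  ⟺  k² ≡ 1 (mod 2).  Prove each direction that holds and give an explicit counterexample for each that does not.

Only the forward direction holds.

Forward direction. Suppose k ≡ 13 (mod 20). Then k² ≡ 13² = 169 (mod 20), and since 2 ∣ 20, also k² ≡ 1 (mod 2).

Converse. This fails: take k = 1. Then 1² = 1 ≡ 1 (mod 2), yet 1 ≡ 1 (mod 20), not 13.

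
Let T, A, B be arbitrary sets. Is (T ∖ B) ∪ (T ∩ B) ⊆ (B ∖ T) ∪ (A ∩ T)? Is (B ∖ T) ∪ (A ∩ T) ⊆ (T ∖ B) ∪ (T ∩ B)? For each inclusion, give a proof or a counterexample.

(⊆) fails and (⊇) fails.

Forward inclusion. This inclusion fails. Take T = {1}, A = ∅, B = ∅; then 1 ∈ (T ∖ B) ∪ (T ∩ B) but 1 ∉ (B ∖ T) ∪ (A ∩ T).

Reverse inclusion. This inclusion fails. Take T = ∅, A = ∅, B = {1}; then 1 ∈ (B ∖ T) ∪ (A ∩ T) but 1 ∉ (T ∖ B) ∪ (T ∩ B).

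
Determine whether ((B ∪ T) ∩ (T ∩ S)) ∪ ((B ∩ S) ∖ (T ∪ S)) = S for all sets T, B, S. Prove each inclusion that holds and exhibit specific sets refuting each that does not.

Forward inclusion. Let x ∈ ((B ∪ T) ∩ (T ∩ S)) ∪ ((B ∩ S) ∖ (T ∪ S)). Then either x ∈ T ∩ S and x ∉ B; or x ∈ T ∩ B ∩ S. In each case x ∈ S, so ((B ∪ T) ∩ (T ∩ S)) ∪ ((B ∩ S) ∖ (T ∪ S)) ⊆ S.

Reverse inclusion. This inclusion fails. Take T = ∅, B = ∅, S = {1}; then 1 ∈ S but 1 ∉ ((B ∪ T) ∩ (T ∩ S)) ∪ ((B ∩ S) ∖ (T ∪ S)).

The sets are not equal: only the forward inclusion holds.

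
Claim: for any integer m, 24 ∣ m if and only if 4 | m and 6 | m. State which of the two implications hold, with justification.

Only the forward direction holds.

[⇒] If 24 ∣ m, write m = 24q. Since 24 = 6·4, m = 4·(6q), so 4 ∣ m; and since 24 = 4·6, m = 6·(4q), so 6 ∣ m.

[⇐] This fails: take m = 12. Both 4 ∣ 12 and 6 ∣ 12, yet 12 is not a multiple of 24 (since 12 = 0·24 + 12), so 24 ∤ 12.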